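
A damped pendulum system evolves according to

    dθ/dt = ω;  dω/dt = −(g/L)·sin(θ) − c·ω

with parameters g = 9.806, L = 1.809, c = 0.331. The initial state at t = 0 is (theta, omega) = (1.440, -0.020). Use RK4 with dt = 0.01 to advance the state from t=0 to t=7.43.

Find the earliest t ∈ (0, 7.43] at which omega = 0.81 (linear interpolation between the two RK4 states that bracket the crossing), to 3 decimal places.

t = 1.682

t=0.000: state=(1.440, -0.020)
step 1 (dt=0.01): k1=(-0.020, -5.368), k2=(-0.047, -5.359), k3=(-0.047, -5.359), k4=(-0.074, -5.350); state += dt/6·(k1+2k2+2k3+k4)
t=0.010: state=(1.440, -0.074)
t=0.020: state=(1.439, -0.127)
t=0.030: state=(1.437, -0.180)
continuing one RK4 step at a time; state shown every 25 steps (Δt=0.25):
t=0.250: state=(1.273, -1.294)
t=0.500: state=(0.813, -2.317)
t=0.750: state=(0.165, -2.738)
t=1.000: state=(-0.482, -2.301)
t=1.250: state=(-0.935, -1.254)
t=1.500: state=(-1.096, -0.033)
t=1.680: state=(-1.025, 0.801)
next step: t=1.690: state=(-1.017, 0.844) — omega has crossed 0.81
linear interpolation between t=1.680 (0.80062) and t=1.690 (0.84413) → t≈1.682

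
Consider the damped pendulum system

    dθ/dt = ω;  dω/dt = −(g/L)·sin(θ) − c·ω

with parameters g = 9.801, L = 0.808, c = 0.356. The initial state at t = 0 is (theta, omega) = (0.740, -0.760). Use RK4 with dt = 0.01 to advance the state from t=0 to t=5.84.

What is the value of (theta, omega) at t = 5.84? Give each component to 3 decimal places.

(theta, omega) = (0.043, -0.919)

t=0.000: state=(0.740, -0.760)
step 1 (dt=0.01): k1=(-0.760, -7.909), k2=(-0.800, -7.860), k3=(-0.799, -7.859), k4=(-0.839, -7.809); state += dt/6·(k1+2k2+2k3+k4)
t=0.010: state=(0.732, -0.839)
t=0.020: state=(0.723, -0.916)
t=0.030: state=(0.714, -0.993)
continuing one RK4 step at a time; state shown every 20 steps (Δt=0.2):
t=0.200: state=(0.448, -2.051)
t=0.400: state=(-0.018, -2.413)
t=0.600: state=(-0.443, -1.683)
t=0.800: state=(-0.647, -0.306)
t=1.000: state=(-0.564, 1.092)
t=1.200: state=(-0.246, 1.963)
t=1.400: state=(0.159, 1.922)
t=1.600: state=(0.466, 1.037)
t=1.800: state=(0.549, -0.216)
t=2.000: state=(0.391, -1.296)
t=2.200: state=(0.073, -1.756)
t=2.400: state=(-0.256, -1.403)
t=2.600: state=(-0.449, -0.463)
t=2.800: state=(-0.433, 0.606)
t=3.000: state=(-0.229, 1.348)
t=3.200: state=(0.063, 1.448)
t=3.400: state=(0.306, 0.895)
t=3.600: state=(0.397, -0.008)
t=3.800: state=(0.308, -0.845)
t=4.000: state=(0.088, -1.259)
t=4.200: state=(-0.156, -1.083)
t=4.400: state=(-0.313, -0.438)
t=4.600: state=(-0.321, 0.353)
t=4.800: state=(-0.186, 0.936)
t=5.000: state=(0.022, 1.066)
t=5.200: state=(0.207, 0.708)
t=5.400: state=(0.286, 0.063)
t=5.600: state=(0.233, -0.566)
t=5.800: state=(0.080, -0.902)
t=5.840: state=(0.043, -0.919)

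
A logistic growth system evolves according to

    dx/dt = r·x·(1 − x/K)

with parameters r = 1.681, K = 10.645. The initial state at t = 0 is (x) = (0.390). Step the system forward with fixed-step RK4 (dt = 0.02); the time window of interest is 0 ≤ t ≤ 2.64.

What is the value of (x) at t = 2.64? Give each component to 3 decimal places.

(x) = (8.121)

t=0.000: state=(0.390)
step 1 (dt=0.02): k1=(0.632), k2=(0.641), k3=(0.642), k4=(0.652); state += dt/6·(k1+2k2+2k3+k4)
t=0.020: state=(0.403)
t=0.040: state=(0.416)
t=0.060: state=(0.430)
continuing one RK4 step at a time; state shown every 5 steps (Δt=0.1):
t=0.100: state=(0.458)
t=0.200: state=(0.538)
t=0.300: state=(0.631)
t=0.400: state=(0.738)
t=0.500: state=(0.862)
t=0.600: state=(1.005)
t=0.700: state=(1.169)
t=0.800: state=(1.356)
t=0.900: state=(1.567)
t=1.000: state=(1.806)
t=1.100: state=(2.072)
t=1.200: state=(2.367)
t=1.300: state=(2.690)
t=1.400: state=(3.042)
t=1.500: state=(3.420)
t=1.600: state=(3.821)
t=1.700: state=(4.242)
t=1.800: state=(4.677)
t=1.900: state=(5.122)
t=2.000: state=(5.569)
t=2.100: state=(6.012)
t=2.200: state=(6.447)
t=2.300: state=(6.866)
t=2.400: state=(7.265)
t=2.500: state=(7.640)
t=2.600: state=(7.989)
t=2.640: state=(8.121)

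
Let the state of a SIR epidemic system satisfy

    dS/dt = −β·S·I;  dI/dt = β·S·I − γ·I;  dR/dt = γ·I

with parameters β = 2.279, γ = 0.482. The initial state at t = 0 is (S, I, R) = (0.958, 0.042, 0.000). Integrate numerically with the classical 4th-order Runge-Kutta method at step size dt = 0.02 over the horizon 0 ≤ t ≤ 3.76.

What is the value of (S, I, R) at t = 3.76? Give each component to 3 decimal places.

(S, I, R) = (0.064, 0.363, 0.573)

t=0.000: state=(0.958, 0.042, 0.000)
step 1 (dt=0.02): k1=(-0.092, 0.071, 0.020), k2=(-0.093, 0.073, 0.021), k3=(-0.093, 0.073, 0.021), k4=(-0.095, 0.074, 0.021); state += dt/6·(k1+2k2+2k3+k4)
t=0.020: state=(0.956, 0.043, 0.000)
t=0.040: state=(0.954, 0.045, 0.001)
t=0.060: state=(0.952, 0.046, 0.001)
continuing one RK4 step at a time; state shown every 10 steps (Δt=0.2):
t=0.200: state=(0.936, 0.059, 0.005)
t=0.400: state=(0.907, 0.081, 0.012)
t=0.600: state=(0.869, 0.111, 0.021)
t=0.800: state=(0.819, 0.148, 0.033)
t=1.000: state=(0.758, 0.192, 0.049)
t=1.200: state=(0.687, 0.243, 0.070)
t=1.400: state=(0.608, 0.296, 0.096)
t=1.600: state=(0.525, 0.348, 0.127)
t=1.800: state=(0.443, 0.394, 0.163)
t=2.000: state=(0.367, 0.430, 0.203)
t=2.200: state=(0.300, 0.455, 0.246)
t=2.400: state=(0.243, 0.467, 0.290)
t=2.600: state=(0.196, 0.468, 0.335)
t=2.800: state=(0.159, 0.461, 0.380)
t=3.000: state=(0.129, 0.447, 0.424)
t=3.200: state=(0.106, 0.428, 0.466)
t=3.400: state=(0.087, 0.406, 0.507)
t=3.600: state=(0.073, 0.382, 0.545)
t=3.760: state=(0.064, 0.363, 0.573)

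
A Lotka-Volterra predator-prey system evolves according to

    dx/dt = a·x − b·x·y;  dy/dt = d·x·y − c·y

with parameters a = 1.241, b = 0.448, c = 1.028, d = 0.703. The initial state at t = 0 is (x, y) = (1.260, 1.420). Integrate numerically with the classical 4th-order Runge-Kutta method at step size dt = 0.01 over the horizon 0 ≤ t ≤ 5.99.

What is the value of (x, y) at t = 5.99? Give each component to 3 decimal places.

t=0.000: state=(1.260, 1.420)
step 1 (dt=0.01): k1=(0.762, -0.202), k2=(0.765, -0.198), k3=(0.765, -0.198), k4=(0.768, -0.194); state += dt/6·(k1+2k2+2k3+k4)
t=0.010: state=(1.268, 1.418)
t=0.020: state=(1.275, 1.416)
t=0.030: state=(1.283, 1.414)
continuing one RK4 step at a time; state shown every 20 steps (Δt=0.2):
t=0.200: state=(1.424, 1.396)
t=0.400: state=(1.610, 1.406)
t=0.600: state=(1.816, 1.456)
t=0.800: state=(2.035, 1.554)
t=1.000: state=(2.254, 1.711)
t=1.200: state=(2.455, 1.940)
t=1.400: state=(2.609, 2.257)
t=1.600: state=(2.684, 2.668)
t=1.800: state=(2.650, 3.165)
t=2.000: state=(2.497, 3.705)
t=2.200: state=(2.243, 4.214)
t=2.400: state=(1.935, 4.603)
t=2.600: state=(1.624, 4.812)
t=2.800: state=(1.350, 4.826)
t=3.000: state=(1.129, 4.674)
t=3.200: state=(0.963, 4.405)
t=3.400: state=(0.844, 4.070)
t=3.600: state=(0.763, 3.709)
t=3.800: state=(0.713, 3.349)
t=4.000: state=(0.688, 3.008)
t=4.200: state=(0.683, 2.696)
t=4.400: state=(0.696, 2.418)
t=4.600: state=(0.727, 2.175)
t=4.800: state=(0.774, 1.968)
t=5.000: state=(0.838, 1.794)
t=5.200: state=(0.921, 1.652)
t=5.400: state=(1.023, 1.542)
t=5.600: state=(1.146, 1.462)
t=5.800: state=(1.292, 1.412)
t=5.990: state=(1.452, 1.395)

(x, y) = (1.452, 1.395)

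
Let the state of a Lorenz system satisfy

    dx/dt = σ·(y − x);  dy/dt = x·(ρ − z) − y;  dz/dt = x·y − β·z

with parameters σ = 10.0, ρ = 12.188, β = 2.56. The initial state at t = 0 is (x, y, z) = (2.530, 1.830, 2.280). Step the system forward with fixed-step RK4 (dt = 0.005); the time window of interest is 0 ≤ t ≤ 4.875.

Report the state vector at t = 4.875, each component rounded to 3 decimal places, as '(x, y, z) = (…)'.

t=0.000: state=(2.530, 1.830, 2.280)
step 1 (dt=0.005): k1=(-7.000, 23.237, -1.207), k2=(-6.244, 23.013, -1.085), k3=(-6.269, 23.032, -1.084), k4=(-5.535, 22.825, -0.963); state += dt/6·(k1+2k2+2k3+k4)
t=0.005: state=(2.499, 1.945, 2.275)
t=0.010: state=(2.474, 2.058, 2.270)
t=0.015: state=(2.457, 2.170, 2.267)
continuing one RK4 step at a time; state shown every 40 steps (Δt=0.2):
t=0.200: state=(4.641, 6.909, 3.731)
t=0.400: state=(9.357, 10.260, 13.721)
t=0.600: state=(5.373, 2.279, 15.798)
t=0.800: state=(1.824, 1.238, 10.142)
t=1.000: state=(1.817, 2.247, 6.520)
t=1.200: state=(3.527, 4.877, 5.381)
t=1.400: state=(7.071, 8.860, 9.422)
t=1.600: state=(7.448, 5.758, 15.466)
t=1.800: state=(3.737, 2.491, 12.341)
t=2.000: state=(2.848, 3.046, 8.634)
t=2.200: state=(4.164, 5.247, 7.411)
t=2.400: state=(6.682, 7.768, 10.393)
t=2.600: state=(6.753, 5.686, 14.063)
t=2.800: state=(4.336, 3.458, 12.043)
t=3.000: state=(3.737, 3.955, 9.356)
t=3.200: state=(4.918, 5.792, 8.901)
t=3.400: state=(6.514, 6.952, 11.444)
t=3.600: state=(6.005, 5.202, 13.081)
t=3.800: state=(4.522, 4.063, 11.406)
t=4.000: state=(4.399, 4.698, 9.748)
t=4.200: state=(5.427, 6.041, 10.030)
t=4.400: state=(6.208, 6.226, 11.900)
t=4.600: state=(5.510, 4.959, 12.295)
t=4.800: state=(4.695, 4.525, 10.981)
t=4.875: state=(4.647, 4.686, 10.523)

(x, y, z) = (4.647, 4.686, 10.523)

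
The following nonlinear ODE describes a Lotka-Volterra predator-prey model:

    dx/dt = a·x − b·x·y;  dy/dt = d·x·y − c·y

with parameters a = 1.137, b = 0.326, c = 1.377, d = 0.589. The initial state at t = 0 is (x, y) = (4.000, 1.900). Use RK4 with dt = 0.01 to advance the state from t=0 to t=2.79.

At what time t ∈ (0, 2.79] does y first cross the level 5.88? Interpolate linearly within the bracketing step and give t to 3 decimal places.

t=0.000: state=(4.000, 1.900)
step 1 (dt=0.01): k1=(2.070, 1.860), k2=(2.064, 1.881), k3=(2.063, 1.881), k4=(2.056, 1.902); state += dt/6·(k1+2k2+2k3+k4)
t=0.010: state=(4.021, 1.919)
t=0.020: state=(4.041, 1.938)
t=0.030: state=(4.061, 1.958)
continuing one RK4 step at a time; state shown every 10 steps (Δt=0.1):
t=0.100: state=(4.199, 2.108)
t=0.200: state=(4.374, 2.365)
t=0.300: state=(4.515, 2.678)
t=0.400: state=(4.608, 3.053)
t=0.500: state=(4.641, 3.494)
t=0.600: state=(4.603, 3.999)
t=0.700: state=(4.487, 4.556)
t=0.800: state=(4.292, 5.143)
t=0.900: state=(4.028, 5.728)
t=0.920: state=(3.968, 5.841)
next step: t=0.930: state=(3.937, 5.897) — y has crossed 5.88
linear interpolation between t=0.920 (5.84080) and t=0.930 (5.89661) → t≈0.927

t = 0.927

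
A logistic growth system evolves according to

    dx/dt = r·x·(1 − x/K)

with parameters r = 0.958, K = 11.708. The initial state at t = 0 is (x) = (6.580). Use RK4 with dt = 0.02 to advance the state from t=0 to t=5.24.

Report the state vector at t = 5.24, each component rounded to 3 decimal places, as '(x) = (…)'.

t=0.000: state=(6.580)
step 1 (dt=0.02): k1=(2.761), k2=(2.758), k3=(2.758), k4=(2.754); state += dt/6·(k1+2k2+2k3+k4)
t=0.020: state=(6.635)
t=0.040: state=(6.690)
t=0.060: state=(6.745)
continuing one RK4 step at a time; state shown every 10 steps (Δt=0.2):
t=0.200: state=(7.124)
t=0.400: state=(7.646)
t=0.600: state=(8.138)
t=0.800: state=(8.595)
t=1.000: state=(9.013)
t=1.200: state=(9.390)
t=1.400: state=(9.726)
t=1.600: state=(10.022)
t=1.800: state=(10.280)
t=2.000: state=(10.503)
t=2.200: state=(10.695)
t=2.400: state=(10.859)
t=2.600: state=(10.998)
t=2.800: state=(11.115)
t=3.000: state=(11.214)
t=3.200: state=(11.297)
t=3.400: state=(11.367)
t=3.600: state=(11.425)
t=3.800: state=(11.473)
t=4.000: state=(11.514)
t=4.200: state=(11.547)
t=4.400: state=(11.575)
t=4.600: state=(11.598)
t=4.800: state=(11.617)
t=5.000: state=(11.633)
t=5.200: state=(11.646)
t=5.240: state=(11.648)

(x) = (11.648)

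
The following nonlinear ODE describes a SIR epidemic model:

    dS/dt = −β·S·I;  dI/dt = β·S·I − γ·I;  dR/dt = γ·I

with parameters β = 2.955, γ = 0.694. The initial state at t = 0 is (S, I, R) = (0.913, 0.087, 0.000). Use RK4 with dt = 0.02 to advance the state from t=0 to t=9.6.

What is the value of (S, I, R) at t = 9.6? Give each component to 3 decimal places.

(S, I, R) = (0.014, 0.004, 0.982)

t=0.000: state=(0.913, 0.087, 0.000)
step 1 (dt=0.02): k1=(-0.235, 0.174, 0.060), k2=(-0.239, 0.177, 0.062), k3=(-0.239, 0.177, 0.062), k4=(-0.243, 0.180, 0.063); state += dt/6·(k1+2k2+2k3+k4)
t=0.020: state=(0.908, 0.091, 0.001)
t=0.040: state=(0.903, 0.094, 0.003)
t=0.060: state=(0.898, 0.098, 0.004)
continuing one RK4 step at a time; state shown every 25 steps (Δt=0.5):
t=0.500: state=(0.739, 0.211, 0.050)
t=1.000: state=(0.480, 0.369, 0.151)
t=1.500: state=(0.259, 0.445, 0.296)
t=2.000: state=(0.136, 0.417, 0.448)
t=2.500: state=(0.077, 0.343, 0.580)
t=3.000: state=(0.049, 0.265, 0.685)
t=3.500: state=(0.035, 0.199, 0.765)
t=4.000: state=(0.027, 0.148, 0.825)
t=4.500: state=(0.023, 0.108, 0.869)
t=5.000: state=(0.020, 0.079, 0.901)
t=5.500: state=(0.018, 0.057, 0.925)
t=6.000: state=(0.017, 0.042, 0.942)
t=6.500: state=(0.016, 0.030, 0.954)
t=7.000: state=(0.015, 0.022, 0.963)
t=7.500: state=(0.015, 0.016, 0.970)
t=8.000: state=(0.014, 0.011, 0.974)
t=8.500: state=(0.014, 0.008, 0.978)
t=9.000: state=(0.014, 0.006, 0.980)
t=9.500: state=(0.014, 0.004, 0.982)
t=9.600: state=(0.014, 0.004, 0.982)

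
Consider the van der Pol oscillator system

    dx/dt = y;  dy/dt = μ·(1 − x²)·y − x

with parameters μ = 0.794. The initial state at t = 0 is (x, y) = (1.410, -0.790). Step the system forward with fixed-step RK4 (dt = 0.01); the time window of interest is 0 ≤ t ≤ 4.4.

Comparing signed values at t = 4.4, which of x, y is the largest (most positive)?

t=0.000: state=(1.410, -0.790)
step 1 (dt=0.01): k1=(-0.790, -0.790), k2=(-0.794, -0.790), k3=(-0.794, -0.790), k4=(-0.798, -0.790); state += dt/6·(k1+2k2+2k3+k4)
t=0.010: state=(1.402, -0.798)
t=0.020: state=(1.394, -0.806)
t=0.030: state=(1.386, -0.814)
continuing one RK4 step at a time; state shown every 20 steps (Δt=0.2):
t=0.200: state=(1.236, -0.951)
t=0.400: state=(1.028, -1.131)
t=0.600: state=(0.781, -1.347)
t=0.800: state=(0.486, -1.614)
t=1.000: state=(0.132, -1.927)
t=1.200: state=(-0.285, -2.238)
t=1.400: state=(-0.753, -2.399)
t=1.600: state=(-1.221, -2.204)
t=1.800: state=(-1.607, -1.609)
t=2.000: state=(-1.854, -0.868)
t=2.200: state=(-1.963, -0.255)
t=2.400: state=(-1.970, 0.155)
t=2.600: state=(-1.911, 0.415)
t=2.800: state=(-1.810, 0.589)
t=3.000: state=(-1.678, 0.725)
t=3.200: state=(-1.521, 0.850)
t=3.400: state=(-1.338, 0.984)
t=3.600: state=(-1.125, 1.143)
t=3.800: state=(-0.877, 1.343)
t=4.000: state=(-0.584, 1.597)
t=4.200: state=(-0.235, 1.908)
t=4.400: state=(0.180, 2.239)
compare at T: x=0.180, y=2.239

largest component: y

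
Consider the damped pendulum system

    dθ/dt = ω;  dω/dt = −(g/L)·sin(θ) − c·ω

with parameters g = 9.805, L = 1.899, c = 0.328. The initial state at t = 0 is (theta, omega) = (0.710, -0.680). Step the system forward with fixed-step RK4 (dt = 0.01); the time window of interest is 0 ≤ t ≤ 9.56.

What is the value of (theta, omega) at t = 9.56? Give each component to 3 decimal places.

t=0.000: state=(0.710, -0.680)
step 1 (dt=0.01): k1=(-0.680, -3.143), k2=(-0.696, -3.124), k3=(-0.696, -3.124), k4=(-0.711, -3.105); state += dt/6·(k1+2k2+2k3+k4)
t=0.010: state=(0.703, -0.711)
t=0.020: state=(0.696, -0.742)
t=0.030: state=(0.688, -0.773)
continuing one RK4 step at a time; state shown every 50 steps (Δt=0.5):
t=0.500: state=(0.086, -1.545)
t=1.000: state=(-0.532, -0.689)
t=1.500: state=(-0.512, 0.722)
t=2.000: state=(0.030, 1.203)
t=2.500: state=(0.458, 0.353)
t=3.000: state=(0.346, -0.727)
t=3.500: state=(-0.110, -0.896)
t=4.000: state=(-0.381, -0.096)
t=4.500: state=(-0.211, 0.682)
t=5.000: state=(0.156, 0.627)
t=5.500: state=(0.302, -0.083)
t=6.000: state=(0.108, -0.599)
t=6.500: state=(-0.172, -0.402)
t=7.000: state=(-0.227, 0.190)
t=7.500: state=(-0.033, 0.493)
t=8.000: state=(0.167, 0.225)
t=8.500: state=(0.159, -0.241)
t=9.000: state=(-0.017, -0.381)
t=9.500: state=(-0.148, -0.094)
t=9.560: state=(-0.152, -0.046)

(theta, omega) = (-0.152, -0.046)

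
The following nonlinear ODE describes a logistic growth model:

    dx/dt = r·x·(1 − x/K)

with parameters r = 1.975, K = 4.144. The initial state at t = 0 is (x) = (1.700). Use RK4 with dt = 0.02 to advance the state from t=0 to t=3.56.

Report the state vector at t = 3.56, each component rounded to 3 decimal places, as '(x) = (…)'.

(x) = (4.139)

t=0.000: state=(1.700)
step 1 (dt=0.02): k1=(1.980), k2=(1.987), k3=(1.987), k4=(1.993); state += dt/6·(k1+2k2+2k3+k4)
t=0.020: state=(1.740)
t=0.040: state=(1.780)
t=0.060: state=(1.820)
continuing one RK4 step at a time; state shown every 10 steps (Δt=0.2):
t=0.200: state=(2.105)
t=0.400: state=(2.508)
t=0.600: state=(2.879)
t=0.800: state=(3.197)
t=1.000: state=(3.455)
t=1.200: state=(3.653)
t=1.400: state=(3.800)
t=1.600: state=(3.906)
t=1.800: state=(3.980)
t=2.000: state=(4.032)
t=2.200: state=(4.068)
t=2.400: state=(4.093)
t=2.600: state=(4.109)
t=2.800: state=(4.121)
t=3.000: state=(4.128)
t=3.200: state=(4.133)
t=3.400: state=(4.137)
t=3.560: state=(4.139)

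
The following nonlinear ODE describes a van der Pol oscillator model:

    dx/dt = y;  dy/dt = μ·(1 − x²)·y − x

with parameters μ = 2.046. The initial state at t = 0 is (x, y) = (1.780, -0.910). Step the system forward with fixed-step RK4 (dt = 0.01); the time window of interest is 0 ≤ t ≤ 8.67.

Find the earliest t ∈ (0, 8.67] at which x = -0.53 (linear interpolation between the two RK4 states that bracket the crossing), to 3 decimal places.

t = 1.939

t=0.000: state=(1.780, -0.910)
step 1 (dt=0.01): k1=(-0.910, 2.257), k2=(-0.899, 2.182), k3=(-0.899, 2.184), k4=(-0.888, 2.111); state += dt/6·(k1+2k2+2k3+k4)
t=0.010: state=(1.771, -0.888)
t=0.020: state=(1.762, -0.868)
t=0.030: state=(1.754, -0.849)
continuing one RK4 step at a time; state shown every 50 steps (Δt=0.5):
t=0.500: state=(1.444, -0.605)
t=1.000: state=(1.104, -0.806)
t=1.500: state=(0.553, -1.561)
t=1.930: state=(-0.498, -3.554)
next step: t=1.940: state=(-0.533, -3.603) — x has crossed -0.53
linear interpolation between t=1.930 (-0.49766) and t=1.940 (-0.53344) → t≈1.939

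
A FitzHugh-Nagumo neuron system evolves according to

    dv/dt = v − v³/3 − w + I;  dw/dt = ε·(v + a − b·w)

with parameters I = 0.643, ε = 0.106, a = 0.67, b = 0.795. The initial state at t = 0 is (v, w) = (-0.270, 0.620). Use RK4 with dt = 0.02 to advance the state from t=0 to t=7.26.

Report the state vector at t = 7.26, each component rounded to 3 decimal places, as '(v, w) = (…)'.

(v, w) = (-1.301, -0.011)

t=0.000: state=(-0.270, 0.620)
step 1 (dt=0.02): k1=(-0.240, -0.010), k2=(-0.243, -0.010), k3=(-0.243, -0.010), k4=(-0.245, -0.010); state += dt/6·(k1+2k2+2k3+k4)
t=0.020: state=(-0.275, 0.620)
t=0.040: state=(-0.280, 0.620)
t=0.060: state=(-0.285, 0.619)
continuing one RK4 step at a time; state shown every 25 steps (Δt=0.5):
t=0.500: state=(-0.420, 0.612)
t=1.000: state=(-0.636, 0.594)
t=1.500: state=(-0.912, 0.564)
t=2.000: state=(-1.190, 0.521)
t=2.500: state=(-1.397, 0.467)
t=3.000: state=(-1.505, 0.406)
t=3.500: state=(-1.541, 0.345)
t=4.000: state=(-1.537, 0.286)
t=4.500: state=(-1.515, 0.229)
t=5.000: state=(-1.482, 0.177)
t=5.500: state=(-1.446, 0.128)
t=6.000: state=(-1.407, 0.084)
t=6.500: state=(-1.366, 0.043)
t=7.000: state=(-1.323, 0.006)
t=7.260: state=(-1.301, -0.011)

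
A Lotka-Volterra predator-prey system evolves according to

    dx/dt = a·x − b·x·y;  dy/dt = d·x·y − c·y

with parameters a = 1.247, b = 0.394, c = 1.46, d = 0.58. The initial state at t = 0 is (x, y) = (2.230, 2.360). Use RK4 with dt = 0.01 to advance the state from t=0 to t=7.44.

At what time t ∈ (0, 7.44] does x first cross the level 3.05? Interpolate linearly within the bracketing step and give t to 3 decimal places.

t = 0.968

t=0.000: state=(2.230, 2.360)
step 1 (dt=0.01): k1=(0.707, -0.393), k2=(0.710, -0.388), k3=(0.710, -0.388), k4=(0.713, -0.383); state += dt/6·(k1+2k2+2k3+k4)
t=0.010: state=(2.237, 2.356)
t=0.020: state=(2.244, 2.352)
t=0.030: state=(2.251, 2.349)
continuing one RK4 step at a time; state shown every 25 steps (Δt=0.25):
t=0.250: state=(2.423, 2.295)
t=0.500: state=(2.641, 2.299)
t=0.750: state=(2.867, 2.380)
t=0.960: state=(3.044, 2.510)
next step: t=0.970: state=(3.052, 2.518) — x has crossed 3.05
linear interpolation between t=0.960 (3.04378) and t=0.970 (3.05159) → t≈0.968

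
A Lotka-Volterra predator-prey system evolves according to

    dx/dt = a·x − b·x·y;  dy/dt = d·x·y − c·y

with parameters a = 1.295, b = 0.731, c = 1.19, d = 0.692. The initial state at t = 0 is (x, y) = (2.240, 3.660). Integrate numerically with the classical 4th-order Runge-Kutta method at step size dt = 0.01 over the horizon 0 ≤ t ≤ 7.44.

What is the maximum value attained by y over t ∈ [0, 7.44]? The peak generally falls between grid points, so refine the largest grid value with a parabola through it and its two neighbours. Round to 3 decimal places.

t=0.000: state=(2.240, 3.660)
step 1 (dt=0.01): k1=(-3.092, 1.318), k2=(-3.082, 1.281), k3=(-3.081, 1.281), k4=(-3.070, 1.244); state += dt/6·(k1+2k2+2k3+k4)
t=0.010: state=(2.209, 3.673)
t=0.020: state=(2.179, 3.685)
t=0.030: state=(2.148, 3.696)
continuing one RK4 step at a time; state shown every 25 steps (Δt=0.25):
t=0.250: state=(1.561, 3.765)
t=0.500: state=(1.105, 3.510)
t=0.750: state=(0.836, 3.077)
t=1.000: state=(0.687, 2.603)
t=1.250: state=(0.615, 2.162)
t=1.500: state=(0.594, 1.782)
t=1.750: state=(0.611, 1.468)
t=2.000: state=(0.661, 1.216)
t=2.250: state=(0.745, 1.020)
t=2.500: state=(0.868, 0.870)
t=2.750: state=(1.034, 0.761)
t=3.000: state=(1.252, 0.688)
t=3.250: state=(1.533, 0.650)
t=3.500: state=(1.883, 0.648)
t=3.750: state=(2.305, 0.691)
t=4.000: state=(2.785, 0.796)
t=4.250: state=(3.273, 0.999)
t=4.500: state=(3.659, 1.355)
t=4.750: state=(3.762, 1.923)
t=5.000: state=(3.422, 2.676)
t=5.250: state=(2.709, 3.389)
t=5.500: state=(1.936, 3.756)
t=5.750: state=(1.347, 3.694)
t=6.000: state=(0.976, 3.344)
t=6.250: state=(0.763, 2.882)
t=6.500: state=(0.650, 2.416)
t=6.750: state=(0.601, 1.998)
t=7.000: state=(0.596, 1.645)
t=7.250: state=(0.627, 1.357)
t=7.440: state=(0.673, 1.179)
largest grid value and its neighbours: y(5.570)=3.77846, y(5.580)=3.77886, y(5.590)=3.77860
parabola through these three points peaks at t≈5.581 with y≈3.77886

max y = 3.779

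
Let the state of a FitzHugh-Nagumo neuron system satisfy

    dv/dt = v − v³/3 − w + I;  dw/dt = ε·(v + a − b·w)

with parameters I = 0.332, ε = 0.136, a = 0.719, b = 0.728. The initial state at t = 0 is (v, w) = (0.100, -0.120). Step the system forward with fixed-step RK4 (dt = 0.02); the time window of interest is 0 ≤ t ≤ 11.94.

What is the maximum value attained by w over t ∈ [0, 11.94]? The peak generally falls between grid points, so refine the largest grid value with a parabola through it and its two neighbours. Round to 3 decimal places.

t=0.000: state=(0.100, -0.120)
step 1 (dt=0.02): k1=(0.552, 0.123), k2=(0.556, 0.124), k3=(0.556, 0.124), k4=(0.560, 0.125); state += dt/6·(k1+2k2+2k3+k4)
t=0.020: state=(0.111, -0.118)
t=0.040: state=(0.122, -0.115)
t=0.060: state=(0.134, -0.112)
continuing one RK4 step at a time; state shown every 25 steps (Δt=0.5):
t=0.500: state=(0.434, -0.049)
t=1.000: state=(0.875, 0.044)
t=1.500: state=(1.310, 0.163)
t=2.000: state=(1.570, 0.299)
t=2.500: state=(1.651, 0.440)
t=3.000: state=(1.639, 0.576)
t=3.500: state=(1.589, 0.703)
t=4.000: state=(1.523, 0.820)
t=4.500: state=(1.448, 0.927)
t=5.000: state=(1.365, 1.023)
t=5.500: state=(1.274, 1.109)
t=6.000: state=(1.172, 1.184)
t=6.500: state=(1.055, 1.249)
t=7.000: state=(0.916, 1.301)
t=7.500: state=(0.739, 1.341)
t=8.000: state=(0.498, 1.366)
t=8.500: state=(0.137, 1.369)
t=9.000: state=(-0.439, 1.342)
t=9.500: state=(-1.225, 1.270)
t=10.000: state=(-1.799, 1.153)
t=10.500: state=(-1.970, 1.019)
t=11.000: state=(-1.977, 0.886)
t=11.500: state=(-1.944, 0.761)
t=11.940: state=(-1.909, 0.658)
largest grid value and its neighbours: w(8.300)=1.37090, w(8.320)=1.37094, w(8.340)=1.37093
parabola through these three points peaks at t≈8.329 with w≈1.37094

max w = 1.371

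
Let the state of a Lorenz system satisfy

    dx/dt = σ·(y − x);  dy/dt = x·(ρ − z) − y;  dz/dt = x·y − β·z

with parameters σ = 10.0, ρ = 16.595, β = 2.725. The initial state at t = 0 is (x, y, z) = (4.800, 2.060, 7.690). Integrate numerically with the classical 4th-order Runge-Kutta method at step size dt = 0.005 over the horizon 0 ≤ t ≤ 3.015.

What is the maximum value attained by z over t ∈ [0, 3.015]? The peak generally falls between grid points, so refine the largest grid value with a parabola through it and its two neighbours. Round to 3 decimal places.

max z = 22.031

t=0.000: state=(4.800, 2.060, 7.690)
step 1 (dt=0.005): k1=(-27.400, 40.684, -11.067), k2=(-25.698, 40.103, -10.652), k3=(-25.755, 40.138, -10.652), k4=(-24.105, 39.585, -10.250); state += dt/6·(k1+2k2+2k3+k4)
t=0.005: state=(4.671, 2.261, 7.637)
t=0.010: state=(4.559, 2.456, 7.587)
t=0.015: state=(4.461, 2.647, 7.542)
continuing one RK4 step at a time; state shown every 20 steps (Δt=0.1):
t=0.100: state=(4.398, 5.613, 7.328)
t=0.200: state=(6.541, 9.414, 9.202)
t=0.300: state=(9.521, 12.067, 14.956)
t=0.400: state=(10.334, 9.011, 21.270)
t=0.500: state=(7.427, 3.716, 21.090)
t=0.600: state=(4.222, 1.832, 17.317)
t=0.700: state=(2.715, 1.986, 13.711)
t=0.800: state=(2.542, 2.847, 10.971)
t=0.900: state=(3.251, 4.365, 9.252)
t=1.000: state=(4.809, 6.830, 9.018)
t=1.100: state=(7.231, 9.921, 11.376)
t=1.200: state=(9.549, 11.008, 16.787)
t=1.300: state=(9.361, 7.497, 20.861)
t=1.400: state=(6.642, 3.665, 19.679)
t=1.500: state=(4.229, 2.536, 16.336)
t=1.600: state=(3.253, 2.917, 13.276)
t=1.700: state=(3.419, 4.041, 11.095)
t=1.800: state=(4.460, 5.918, 10.152)
t=1.900: state=(6.299, 8.456, 11.152)
t=2.000: state=(8.442, 10.277, 14.765)
t=2.100: state=(9.273, 8.848, 19.052)
t=2.200: state=(7.709, 5.364, 19.837)
t=2.300: state=(5.408, 3.455, 17.504)
t=2.400: state=(4.067, 3.343, 14.656)
t=2.500: state=(3.881, 4.186, 12.425)
t=2.600: state=(4.606, 5.728, 11.281)
t=2.700: state=(6.068, 7.812, 11.775)
t=2.800: state=(7.851, 9.467, 14.381)
t=2.900: state=(8.791, 8.837, 17.906)
t=3.000: state=(7.876, 6.188, 19.211)
t=3.015: state=(7.612, 5.799, 19.123)
largest grid value and its neighbours: z(0.440)=22.02487, z(0.445)=22.03056, z(0.450)=22.01823
parabola through these three points peaks at t≈0.444 with z≈22.03086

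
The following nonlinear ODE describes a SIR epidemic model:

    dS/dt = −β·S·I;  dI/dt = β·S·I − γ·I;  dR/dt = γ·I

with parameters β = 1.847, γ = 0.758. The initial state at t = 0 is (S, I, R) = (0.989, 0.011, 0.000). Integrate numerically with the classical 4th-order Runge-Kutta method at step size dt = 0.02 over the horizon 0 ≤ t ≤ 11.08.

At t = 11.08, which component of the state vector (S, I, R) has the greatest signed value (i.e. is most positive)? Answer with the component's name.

largest component: R

t=0.000: state=(0.989, 0.011, 0.000)
step 1 (dt=0.02): k1=(-0.020, 0.012, 0.008), k2=(-0.020, 0.012, 0.008), k3=(-0.020, 0.012, 0.008), k4=(-0.021, 0.012, 0.009); state += dt/6·(k1+2k2+2k3+k4)
t=0.020: state=(0.989, 0.011, 0.000)
t=0.040: state=(0.988, 0.011, 0.000)
t=0.060: state=(0.988, 0.012, 0.001)
continuing one RK4 step at a time; state shown every 25 steps (Δt=0.5):
t=0.500: state=(0.976, 0.019, 0.005)
t=1.000: state=(0.954, 0.031, 0.015)
t=1.500: state=(0.919, 0.051, 0.030)
t=2.000: state=(0.866, 0.079, 0.054)
t=2.500: state=(0.792, 0.117, 0.091)
t=3.000: state=(0.697, 0.159, 0.144)
t=3.500: state=(0.590, 0.198, 0.212)
t=4.000: state=(0.486, 0.222, 0.292)
t=4.500: state=(0.394, 0.228, 0.378)
t=5.000: state=(0.320, 0.217, 0.463)
t=5.500: state=(0.265, 0.194, 0.541)
t=6.000: state=(0.224, 0.167, 0.609)
t=6.500: state=(0.195, 0.138, 0.667)
t=7.000: state=(0.173, 0.112, 0.714)
t=7.500: state=(0.158, 0.089, 0.753)
t=8.000: state=(0.147, 0.070, 0.783)
t=8.500: state=(0.139, 0.055, 0.806)
t=9.000: state=(0.133, 0.043, 0.825)
t=9.500: state=(0.128, 0.033, 0.839)
t=10.000: state=(0.125, 0.025, 0.850)
t=10.500: state=(0.122, 0.019, 0.858)
t=11.000: state=(0.120, 0.015, 0.865)
t=11.080: state=(0.120, 0.014, 0.866)
compare at T: S=0.120, I=0.014, R=0.866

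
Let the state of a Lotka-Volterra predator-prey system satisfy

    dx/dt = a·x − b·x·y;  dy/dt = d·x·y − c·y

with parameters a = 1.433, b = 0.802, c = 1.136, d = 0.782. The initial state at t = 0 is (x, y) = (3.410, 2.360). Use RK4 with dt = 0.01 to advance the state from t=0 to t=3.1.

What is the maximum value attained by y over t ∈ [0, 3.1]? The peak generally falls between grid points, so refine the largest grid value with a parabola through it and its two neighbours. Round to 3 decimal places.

t=0.000: state=(3.410, 2.360)
step 1 (dt=0.01): k1=(-1.568, 3.612), k2=(-1.613, 3.625), k3=(-1.613, 3.625), k4=(-1.659, 3.638); state += dt/6·(k1+2k2+2k3+k4)
t=0.010: state=(3.394, 2.396)
t=0.020: state=(3.377, 2.433)
t=0.030: state=(3.359, 2.469)
continuing one RK4 step at a time; state shown every 20 steps (Δt=0.2):
t=0.200: state=(2.931, 3.100)
t=0.400: state=(2.254, 3.708)
t=0.600: state=(1.611, 3.991)
t=0.800: state=(1.132, 3.931)
t=1.000: state=(0.820, 3.642)
t=1.200: state=(0.628, 3.245)
t=1.400: state=(0.514, 2.825)
t=1.600: state=(0.450, 2.426)
t=1.800: state=(0.418, 2.068)
t=2.000: state=(0.410, 1.757)
t=2.200: state=(0.421, 1.494)
t=2.400: state=(0.449, 1.274)
t=2.600: state=(0.495, 1.092)
t=2.800: state=(0.560, 0.945)
t=3.000: state=(0.648, 0.827)
t=3.100: state=(0.701, 0.778)
largest grid value and its neighbours: y(0.650)=4.00443, y(0.660)=4.00470, y(0.670)=4.00415
parabola through these three points peaks at t≈0.658 with y≈4.00471

max y = 4.005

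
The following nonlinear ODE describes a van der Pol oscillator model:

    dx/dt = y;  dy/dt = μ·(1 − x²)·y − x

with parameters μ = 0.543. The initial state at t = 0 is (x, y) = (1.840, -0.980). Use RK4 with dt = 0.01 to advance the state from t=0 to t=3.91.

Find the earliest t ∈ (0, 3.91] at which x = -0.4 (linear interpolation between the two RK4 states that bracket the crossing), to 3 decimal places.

t=0.000: state=(1.840, -0.980)
step 1 (dt=0.01): k1=(-0.980, -0.571), k2=(-0.983, -0.572), k3=(-0.983, -0.572), k4=(-0.986, -0.573); state += dt/6·(k1+2k2+2k3+k4)
t=0.010: state=(1.830, -0.986)
t=0.020: state=(1.820, -0.991)
t=0.030: state=(1.810, -0.997)
continuing one RK4 step at a time; state shown every 20 steps (Δt=0.2):
t=0.200: state=(1.632, -1.100)
t=0.400: state=(1.399, -1.239)
t=0.600: state=(1.135, -1.405)
t=0.800: state=(0.834, -1.606)
t=1.000: state=(0.490, -1.843)
t=1.200: state=(0.096, -2.095)
t=1.400: state=(-0.345, -2.303)
t=1.420: state=(-0.391, -2.317)
next step: t=1.430: state=(-0.415, -2.324) — x has crossed -0.4
linear interpolation between t=1.420 (-0.39134) and t=1.430 (-0.41454) → t≈1.424

t = 1.424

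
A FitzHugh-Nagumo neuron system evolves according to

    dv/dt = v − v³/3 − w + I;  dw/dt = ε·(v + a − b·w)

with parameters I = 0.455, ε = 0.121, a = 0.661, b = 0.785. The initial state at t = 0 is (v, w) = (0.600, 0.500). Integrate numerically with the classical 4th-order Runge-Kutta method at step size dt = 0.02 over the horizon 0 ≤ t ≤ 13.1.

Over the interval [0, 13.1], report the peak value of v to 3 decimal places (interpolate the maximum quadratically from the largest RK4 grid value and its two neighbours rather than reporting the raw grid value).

max v = 1.448

t=0.000: state=(0.600, 0.500)
step 1 (dt=0.02): k1=(0.483, 0.105), k2=(0.485, 0.106), k3=(0.485, 0.106), k4=(0.487, 0.106); state += dt/6·(k1+2k2+2k3+k4)
t=0.020: state=(0.610, 0.502)
t=0.040: state=(0.619, 0.504)
t=0.060: state=(0.629, 0.506)
continuing one RK4 step at a time; state shown every 25 steps (Δt=0.5):
t=0.500: state=(0.861, 0.559)
t=1.000: state=(1.122, 0.631)
t=1.500: state=(1.317, 0.713)
t=2.000: state=(1.420, 0.801)
t=2.500: state=(1.448, 0.887)
t=3.000: state=(1.432, 0.971)
t=3.500: state=(1.391, 1.048)
t=4.000: state=(1.335, 1.119)
t=4.500: state=(1.269, 1.183)
t=5.000: state=(1.194, 1.240)
t=5.500: state=(1.110, 1.290)
t=6.000: state=(1.013, 1.332)
t=6.500: state=(0.897, 1.366)
t=7.000: state=(0.754, 1.390)
t=7.500: state=(0.565, 1.404)
t=8.000: state=(0.293, 1.404)
t=8.500: state=(-0.128, 1.383)
t=9.000: state=(-0.777, 1.333)
t=9.500: state=(-1.491, 1.242)
t=10.000: state=(-1.865, 1.122)
t=10.500: state=(-1.947, 0.996)
t=11.000: state=(-1.934, 0.874)
t=11.500: state=(-1.899, 0.759)
t=12.000: state=(-1.858, 0.652)
t=12.500: state=(-1.816, 0.552)
t=13.000: state=(-1.774, 0.459)
t=13.100: state=(-1.766, 0.442)
largest grid value and its neighbours: v(2.500)=1.44807, v(2.520)=1.44811, v(2.540)=1.44807
parabola through these three points peaks at t≈2.520 with v≈1.44811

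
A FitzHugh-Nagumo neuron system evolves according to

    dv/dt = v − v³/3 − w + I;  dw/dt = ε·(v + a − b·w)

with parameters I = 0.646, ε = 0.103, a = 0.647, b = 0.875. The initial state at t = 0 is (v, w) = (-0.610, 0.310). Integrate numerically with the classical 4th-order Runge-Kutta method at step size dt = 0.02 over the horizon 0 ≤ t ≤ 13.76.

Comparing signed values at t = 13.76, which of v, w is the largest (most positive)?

largest component: v

t=0.000: state=(-0.610, 0.310)
step 1 (dt=0.02): k1=(-0.198, -0.024), k2=(-0.199, -0.024), k3=(-0.199, -0.024), k4=(-0.200, -0.024); state += dt/6·(k1+2k2+2k3+k4)
t=0.020: state=(-0.614, 0.310)
t=0.040: state=(-0.618, 0.309)
t=0.060: state=(-0.622, 0.309)
continuing one RK4 step at a time; state shown every 25 steps (Δt=0.5):
t=0.500: state=(-0.721, 0.295)
t=1.000: state=(-0.853, 0.275)
t=1.500: state=(-0.991, 0.249)
t=2.000: state=(-1.116, 0.218)
t=2.500: state=(-1.211, 0.182)
t=3.000: state=(-1.271, 0.144)
t=3.500: state=(-1.298, 0.105)
t=4.000: state=(-1.302, 0.068)
t=4.500: state=(-1.289, 0.032)
t=5.000: state=(-1.265, -0.001)
t=5.500: state=(-1.233, -0.031)
t=6.000: state=(-1.196, -0.059)
t=6.500: state=(-1.154, -0.083)
t=7.000: state=(-1.109, -0.103)
t=7.500: state=(-1.059, -0.121)
t=8.000: state=(-1.005, -0.135)
t=8.500: state=(-0.945, -0.145)
t=9.000: state=(-0.876, -0.152)
t=9.500: state=(-0.797, -0.155)
t=10.000: state=(-0.701, -0.154)
t=10.500: state=(-0.579, -0.147)
t=11.000: state=(-0.416, -0.133)
t=11.500: state=(-0.179, -0.110)
t=12.000: state=(0.186, -0.073)
t=12.500: state=(0.733, -0.014)
t=13.000: state=(1.358, 0.072)
t=13.500: state=(1.742, 0.181)
t=13.760: state=(1.824, 0.241)
compare at T: v=1.824, w=0.241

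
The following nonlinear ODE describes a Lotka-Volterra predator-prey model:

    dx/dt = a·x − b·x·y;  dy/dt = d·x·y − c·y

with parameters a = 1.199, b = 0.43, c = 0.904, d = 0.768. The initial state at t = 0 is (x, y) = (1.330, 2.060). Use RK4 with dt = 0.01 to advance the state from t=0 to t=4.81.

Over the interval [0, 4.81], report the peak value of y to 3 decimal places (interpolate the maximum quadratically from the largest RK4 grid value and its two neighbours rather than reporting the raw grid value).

t=0.000: state=(1.330, 2.060)
step 1 (dt=0.01): k1=(0.417, 0.242), k2=(0.417, 0.245), k3=(0.417, 0.245), k4=(0.416, 0.249); state += dt/6·(k1+2k2+2k3+k4)
t=0.010: state=(1.334, 2.062)
t=0.020: state=(1.338, 2.065)
t=0.030: state=(1.342, 2.068)
continuing one RK4 step at a time; state shown every 20 steps (Δt=0.2):
t=0.200: state=(1.412, 2.122)
t=0.400: state=(1.490, 2.214)
t=0.600: state=(1.558, 2.335)
t=0.800: state=(1.610, 2.487)
t=1.000: state=(1.640, 2.664)
t=1.200: state=(1.643, 2.862)
t=1.400: state=(1.618, 3.070)
t=1.600: state=(1.566, 3.273)
t=1.800: state=(1.490, 3.455)
t=2.000: state=(1.398, 3.600)
t=2.200: state=(1.297, 3.696)
t=2.400: state=(1.198, 3.736)
t=2.600: state=(1.104, 3.720)
t=2.800: state=(1.022, 3.655)
t=3.000: state=(0.952, 3.549)
t=3.200: state=(0.897, 3.414)
t=3.400: state=(0.856, 3.259)
t=3.600: state=(0.828, 3.095)
t=3.800: state=(0.812, 2.929)
t=4.000: state=(0.808, 2.768)
t=4.200: state=(0.814, 2.616)
t=4.400: state=(0.832, 2.477)
t=4.600: state=(0.859, 2.354)
t=4.800: state=(0.896, 2.248)
t=4.810: state=(0.898, 2.243)
largest grid value and its neighbours: y(2.430)=3.73702, y(2.440)=3.73712, y(2.450)=3.73708
parabola through these three points peaks at t≈2.442 with y≈3.73712

max y = 3.737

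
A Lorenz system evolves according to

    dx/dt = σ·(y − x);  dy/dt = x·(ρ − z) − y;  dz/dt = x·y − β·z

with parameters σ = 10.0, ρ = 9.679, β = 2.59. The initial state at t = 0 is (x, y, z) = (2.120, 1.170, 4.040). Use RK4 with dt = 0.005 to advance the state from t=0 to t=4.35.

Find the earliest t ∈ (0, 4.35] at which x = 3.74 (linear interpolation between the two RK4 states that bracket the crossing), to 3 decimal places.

t=0.000: state=(2.120, 1.170, 4.040)
step 1 (dt=0.005): k1=(-9.500, 10.785, -7.983), k2=(-8.993, 10.666, -7.903), k3=(-9.009, 10.673, -7.902), k4=(-8.516, 10.559, -7.823); state += dt/6·(k1+2k2+2k3+k4)
t=0.005: state=(2.075, 1.223, 4.000)
t=0.010: state=(2.035, 1.276, 3.962)
t=0.015: state=(1.999, 1.327, 3.924)
continuing one RK4 step at a time; state shown every 40 steps (Δt=0.2):
t=0.200: state=(2.434, 3.239, 3.131)
t=0.320: state=(3.725, 5.064, 3.624)
next step: t=0.325: state=(3.793, 5.152, 3.673) — x has crossed 3.74
linear interpolation between t=0.320 (3.72512) and t=0.325 (3.79256) → t≈0.321

t = 0.321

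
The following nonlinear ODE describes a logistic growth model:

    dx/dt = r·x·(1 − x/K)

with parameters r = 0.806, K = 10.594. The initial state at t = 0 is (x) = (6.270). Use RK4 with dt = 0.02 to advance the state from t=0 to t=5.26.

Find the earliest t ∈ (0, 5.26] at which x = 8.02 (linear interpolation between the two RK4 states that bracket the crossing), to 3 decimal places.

t = 0.949

t=0.000: state=(6.270)
step 1 (dt=0.02): k1=(2.063), k2=(2.060), k3=(2.060), k4=(2.056); state += dt/6·(k1+2k2+2k3+k4)
t=0.020: state=(6.311)
t=0.040: state=(6.352)
t=0.060: state=(6.393)
continuing one RK4 step at a time; state shown every 10 steps (Δt=0.2):
t=0.200: state=(6.676)
t=0.400: state=(7.065)
t=0.600: state=(7.433)
t=0.800: state=(7.779)
t=0.940: state=(8.006)
next step: t=0.960: state=(8.037) — x has crossed 8.02
linear interpolation between t=0.940 (8.00586) and t=0.960 (8.03726) → t≈0.949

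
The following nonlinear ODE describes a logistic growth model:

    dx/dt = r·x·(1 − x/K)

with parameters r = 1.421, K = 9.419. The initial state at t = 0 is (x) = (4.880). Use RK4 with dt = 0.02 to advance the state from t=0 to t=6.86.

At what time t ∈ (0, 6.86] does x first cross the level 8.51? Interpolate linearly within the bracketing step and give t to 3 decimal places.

t=0.000: state=(4.880)
step 1 (dt=0.02): k1=(3.342), k2=(3.340), k3=(3.340), k4=(3.338); state += dt/6·(k1+2k2+2k3+k4)
t=0.020: state=(4.947)
t=0.040: state=(5.013)
t=0.060: state=(5.080)
continuing one RK4 step at a time; state shown every 25 steps (Δt=0.5):
t=0.500: state=(6.464)
t=1.000: state=(7.691)
t=1.500: state=(8.483)
t=1.520: state=(8.506)
next step: t=1.540: state=(8.530) — x has crossed 8.51
linear interpolation between t=1.520 (8.50647) and t=1.540 (8.52962) → t≈1.523

t = 1.523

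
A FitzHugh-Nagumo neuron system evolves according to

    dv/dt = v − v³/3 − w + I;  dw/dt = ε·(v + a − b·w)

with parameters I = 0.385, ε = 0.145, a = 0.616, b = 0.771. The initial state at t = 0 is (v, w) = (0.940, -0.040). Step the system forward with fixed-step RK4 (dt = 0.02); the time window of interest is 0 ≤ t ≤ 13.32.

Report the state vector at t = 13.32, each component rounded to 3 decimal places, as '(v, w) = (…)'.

t=0.000: state=(0.940, -0.040)
step 1 (dt=0.02): k1=(1.088, 0.230), k2=(1.087, 0.231), k3=(1.087, 0.231), k4=(1.086, 0.233); state += dt/6·(k1+2k2+2k3+k4)
t=0.020: state=(0.962, -0.035)
t=0.040: state=(0.983, -0.031)
t=0.060: state=(1.005, -0.026)
continuing one RK4 step at a time; state shown every 25 steps (Δt=0.5):
t=0.500: state=(1.422, 0.090)
t=1.000: state=(1.671, 0.239)
t=1.500: state=(1.727, 0.390)
t=2.000: state=(1.702, 0.534)
t=2.500: state=(1.647, 0.666)
t=3.000: state=(1.581, 0.787)
t=3.500: state=(1.509, 0.897)
t=4.000: state=(1.433, 0.995)
t=4.500: state=(1.351, 1.083)
t=5.000: state=(1.263, 1.159)
t=5.500: state=(1.167, 1.226)
t=6.000: state=(1.058, 1.281)
t=6.500: state=(0.932, 1.325)
t=7.000: state=(0.776, 1.357)
t=7.500: state=(0.571, 1.374)
t=8.000: state=(0.278, 1.373)
t=8.500: state=(-0.178, 1.347)
t=9.000: state=(-0.865, 1.281)
t=9.500: state=(-1.564, 1.168)
t=10.000: state=(-1.886, 1.024)
t=10.500: state=(-1.941, 0.876)
t=11.000: state=(-1.916, 0.735)
t=11.500: state=(-1.872, 0.605)
t=12.000: state=(-1.824, 0.485)
t=12.500: state=(-1.775, 0.376)
t=13.000: state=(-1.726, 0.275)
t=13.320: state=(-1.695, 0.216)

(v, w) = (-1.695, 0.216)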